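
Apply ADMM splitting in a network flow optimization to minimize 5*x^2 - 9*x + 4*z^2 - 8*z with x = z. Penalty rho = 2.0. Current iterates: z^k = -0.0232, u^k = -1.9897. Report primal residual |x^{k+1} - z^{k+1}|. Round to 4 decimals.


ADMM iteration with rho = 2.0, z^k = -0.0232, u^k = -1.9897
Step 1: x-update.
Minimize 5*x^2 - 9*x + (2.0/2)*(x + 0.0232 - 1.9897)^2
FOC: (2*5 + 2.0)*x = 9 + 2.0*(-0.0232 + 1.9897)
x^{k+1} = 1.0778
Step 2: z-update.
Minimize 4*z^2 - 8*z + (2.0/2)*(1.0778 - z - 1.9897)^2
FOC: (2*4 + 2.0)*z = 8 + 2.0*(1.0778 - 1.9897)
z^{k+1} = 0.6176
Step 3: u-update.
u^{k+1} = -1.9897 + 1.0778 - 0.6176 = -1.5296
Step 4: Primal residual = |1.0778 - 0.6176| = 0.4601


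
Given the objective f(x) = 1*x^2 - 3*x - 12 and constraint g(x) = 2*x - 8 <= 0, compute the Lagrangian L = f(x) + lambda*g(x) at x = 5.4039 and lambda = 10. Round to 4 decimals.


Step 1: Evaluate f(x).
f(5.4039) = 1*5.4039^2 - 3*5.4039 - 12 = 0.9904
Step 2: Evaluate g(x).
g(5.4039) = 2*5.4039 - 8 = 2.8078
Step 3: Compute Lagrangian.
L = 0.9904 + 10*2.8078 = 29.0684


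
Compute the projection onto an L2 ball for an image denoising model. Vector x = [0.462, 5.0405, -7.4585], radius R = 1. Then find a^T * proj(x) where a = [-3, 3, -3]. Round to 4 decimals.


Step 1: Compute ||x|| (intermediates to 6 decimals).
||x|| = sqrt(0.462^2 + 5.0405^2 + (-7.4585)^2) = 9.01384
Step 2: Project.
Since ||x|| > R, scale = R/||x|| = 1/9.01384 = 0.110941, proj(x) = scale * x
proj(x) = [0.051255, 0.559198, -0.827453]
Step 3: Dot product.
a^T * proj(x) = -3*0.051255 + 3*0.559198 - 3*(-0.827453) = 4.0062


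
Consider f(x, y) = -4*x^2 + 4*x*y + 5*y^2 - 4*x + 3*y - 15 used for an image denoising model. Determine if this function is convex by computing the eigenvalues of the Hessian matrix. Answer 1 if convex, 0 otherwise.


The Hessian of f(x,y) = -4*x^2 + 4*x*y + 5*y^2 - 4*x + 3*y - 15 is:
H = [[-8, 4], [4, 10]]
Trace = -8 + 10 = 2
Determinant = -8*10 - (4)^2 = -96
Discriminant = (2)^2 - 4*-96 = 388.0
Eigenvalues: lambda_1 = -8.8489, lambda_2 = 10.8489
The function is not convex.

0


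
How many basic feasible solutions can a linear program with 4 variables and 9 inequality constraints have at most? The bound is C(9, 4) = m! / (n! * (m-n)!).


Each vertex corresponds to some choice of n active constraints out of m, so the number of vertices is at most C(m, n) = m! / (n!(m-n)!).
m = 9, n = 4
Numerator: 9 * 8 * 7 * 6
Denominator: 4! = 24
C(9, 4) = 126


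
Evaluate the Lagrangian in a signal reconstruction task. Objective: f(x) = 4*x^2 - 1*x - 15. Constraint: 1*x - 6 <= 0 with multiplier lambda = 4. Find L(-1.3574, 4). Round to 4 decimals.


Step 1: Evaluate f(x).
f(-1.3574) = 4*(-1.3574)^2 - 1*(-1.3574) - 15 = -6.2725
Step 2: Evaluate g(x).
g(-1.3574) = 1*-1.3574 - 6 = -7.3574
Step 3: Compute Lagrangian.
L = -6.2725 + 4*-7.3574 = -35.7021


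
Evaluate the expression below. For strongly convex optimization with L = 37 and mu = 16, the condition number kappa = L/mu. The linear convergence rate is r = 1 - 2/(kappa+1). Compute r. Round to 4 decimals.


Step 1: Compute the condition number.
kappa = L/mu = 37/16 = 2.3125
Step 2: Compute the convergence rate.
r = 1 - 2/(kappa + 1) = 1 - 2*mu/(L + mu) = (L - mu)/(L + mu) = 21/53 = 0.3962


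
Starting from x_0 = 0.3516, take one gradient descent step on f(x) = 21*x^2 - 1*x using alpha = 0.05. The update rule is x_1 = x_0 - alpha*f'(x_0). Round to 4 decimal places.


We compute the gradient at x_0 and apply the update.
f'(x) = 42*x - 1
f'(0.3516) = 42*0.3516 - 1 = 13.7672
x_1 = 0.3516 - 0.05*13.7672 = -0.3368


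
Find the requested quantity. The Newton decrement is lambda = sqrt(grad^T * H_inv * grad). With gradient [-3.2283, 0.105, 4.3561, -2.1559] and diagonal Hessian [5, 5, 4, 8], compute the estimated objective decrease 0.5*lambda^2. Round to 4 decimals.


Step 1: H is diagonal, so H^(-1) * g = [-0.6457, 0.021, 1.089, -0.2695].
Step 2: g^T H^(-1) g = sum_i g_i^2 / H_ii
  = (-3.2283)^2/5 + (0.105)^2/5 + (4.3561)^2/4 + (-2.1559)^2/8
  = 2.0844 + 0.0022 + 4.7439 + 0.581 = 7.4115
Step 3: Objective decrease = 0.5 * g^T H^(-1) g = 3.7057


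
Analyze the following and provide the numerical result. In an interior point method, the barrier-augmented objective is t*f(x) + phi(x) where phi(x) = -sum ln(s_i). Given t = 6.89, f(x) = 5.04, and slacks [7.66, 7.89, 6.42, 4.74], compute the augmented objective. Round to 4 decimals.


Step 1: Compute log-barrier.
ln values: [2.036, 2.0656, 1.8594, 1.556]
phi = -(2.036 + 2.0656 + 1.8594 + 1.556) = -7.5171
Step 2: Compute augmented objective.
t*f(x) = 6.89*5.04 = 34.7256
Total = 34.7256 - 7.5171 = 27.2085


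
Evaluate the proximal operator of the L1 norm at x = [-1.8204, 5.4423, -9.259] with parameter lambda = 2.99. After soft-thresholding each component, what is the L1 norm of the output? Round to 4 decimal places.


Soft-thresholding with lambda = 2.99:
prox(-1.8204) = sign(-1.8204)*max(|-1.8204| - 2.99, 0) = 0.0
prox(5.4423) = sign(5.4423)*max(|5.4423| - 2.99, 0) = 2.4523
prox(-9.259) = sign(-9.259)*max(|-9.259| - 2.99, 0) = -6.269
prox(x) = [0.0, 2.4523, -6.269]
||prox(x)||_1 = 0.0 + 2.4523 + 6.269 = 8.7213


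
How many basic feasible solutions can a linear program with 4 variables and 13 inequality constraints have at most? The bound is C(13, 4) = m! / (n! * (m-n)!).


Each vertex corresponds to some choice of n active constraints out of m, so the number of vertices is at most C(m, n) = m! / (n!(m-n)!).
m = 13, n = 4
Numerator: 13 * 12 * 11 * 10
Denominator: 4! = 24
C(13, 4) = 715


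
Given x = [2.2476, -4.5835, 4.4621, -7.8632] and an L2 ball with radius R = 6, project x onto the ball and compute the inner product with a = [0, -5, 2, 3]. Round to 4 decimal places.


Step 1: Compute ||x|| (intermediates to 6 decimals).
||x|| = sqrt(2.2476^2 + (-4.5835)^2 + 4.4621^2 + (-7.8632)^2) = 10.382699
Step 2: Project.
Since ||x|| > R, scale = R/||x|| = 6/10.382699 = 0.577884, proj(x) = scale * x
proj(x) = [1.298852, -2.648731, 2.578576, -4.544017]
Step 3: Dot product.
a^T * proj(x) = 0*1.298852 - 5*(-2.648731) + 2*2.578576 + 3*(-4.544017) = 4.7688


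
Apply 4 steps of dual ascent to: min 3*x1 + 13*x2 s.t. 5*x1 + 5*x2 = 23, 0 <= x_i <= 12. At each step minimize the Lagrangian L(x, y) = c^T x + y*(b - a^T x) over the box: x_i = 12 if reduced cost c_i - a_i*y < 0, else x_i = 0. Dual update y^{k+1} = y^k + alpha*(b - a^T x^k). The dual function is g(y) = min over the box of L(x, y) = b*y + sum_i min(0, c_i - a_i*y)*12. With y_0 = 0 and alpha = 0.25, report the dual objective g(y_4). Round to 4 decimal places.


Dual ascent for LP: min 3*x1 + 13*x2, 5*x1 + 5*x2 = 23, 0 <= x_i <= 12
Step 1: y^k = 0.0, reduced costs: (3.0, 13.0)
  x^k = (0.0, 0.0), subgradient = b - a^T x = 23.0
  y^{k+1} = 0.0 + 0.25*23.0 = 5.75
Step 2: y^k = 5.75, reduced costs: (-25.75, -15.75)
  x^k = (12.0, 12.0), subgradient = b - a^T x = -97.0
  y^{k+1} = 5.75 + 0.25*-97.0 = -18.5
Step 3: y^k = -18.5, reduced costs: (95.5, 105.5)
  x^k = (0.0, 0.0), subgradient = b - a^T x = 23.0
  y^{k+1} = -18.5 + 0.25*23.0 = -12.75
Step 4: y^k = -12.75, reduced costs: (66.75, 76.75)
  x^k = (0.0, 0.0), subgradient = b - a^T x = 23.0
  y^{k+1} = -12.75 + 0.25*23.0 = -7.0
Dual objective at y_4 = -7.0: reduced costs (38.0, 48.0), box minimizer x = (0.0, 0.0)
g(y_4) = b*y + (c1 - a1*y)*x1 + (c2 - a2*y)*x2 = 23*(-7.0) + 38.0*0.0 + 48.0*0.0 = -161.0 + 0.0 + 0.0 = -161.0


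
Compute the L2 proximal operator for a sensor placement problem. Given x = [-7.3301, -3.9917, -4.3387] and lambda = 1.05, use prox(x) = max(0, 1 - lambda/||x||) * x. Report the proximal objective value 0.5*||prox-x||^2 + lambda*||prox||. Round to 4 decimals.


Step 1: Compute ||x||.
||x|| = 9.4068
Step 2: Compute scaling factor.
scale = max(0, 1 - 1.05/9.4068) = 0.8884
Step 3: prox(x) = [-6.5119, -3.5461, -3.8544]
||prox(x)|| = 8.3568
Step 4: Proximal objective.
0.5*||prox-x||^2 = 0.5513
lambda*||prox|| = 8.7746
Total = 9.3259


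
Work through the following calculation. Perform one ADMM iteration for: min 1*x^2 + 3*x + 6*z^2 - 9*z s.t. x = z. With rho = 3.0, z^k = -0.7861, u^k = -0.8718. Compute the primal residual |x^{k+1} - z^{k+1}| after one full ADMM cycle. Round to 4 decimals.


ADMM iteration with rho = 3.0, z^k = -0.7861, u^k = -0.8718
Step 1: x-update.
Minimize 1*x^2 + 3*x + (3.0/2)*(x + 0.7861 - 0.8718)^2
FOC: (2*1 + 3.0)*x = -3 + 3.0*(-0.7861 + 0.8718)
x^{k+1} = -0.5486
Step 2: z-update.
Minimize 6*z^2 - 9*z + (3.0/2)*(-0.5486 - z - 0.8718)^2
FOC: (2*6 + 3.0)*z = 9 + 3.0*(-0.5486 - 0.8718)
z^{k+1} = 0.3159
Step 3: u-update.
u^{k+1} = -0.8718 - 0.5486 - 0.3159 = -1.7363
Step 4: Primal residual = |-0.5486 - 0.3159| = 0.8645


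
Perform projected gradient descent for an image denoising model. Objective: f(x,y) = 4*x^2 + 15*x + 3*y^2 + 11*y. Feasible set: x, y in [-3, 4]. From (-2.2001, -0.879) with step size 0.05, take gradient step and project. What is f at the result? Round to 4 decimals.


Step 1: Compute gradient at (-2.2001, -0.879).
grad_x = 2*4*-2.2001 + 15 = -2.6008
grad_y = 2*3*-0.879 + 11 = 5.726
Step 2: Gradient step.
x_raw = -2.2001 - 0.05*-2.6008 = -2.0701
y_raw = -0.879 - 0.05*5.726 = -1.1653
Step 3: Project onto [-3, 4].
x_proj = clip(-2.0701) = -2.0701
y_proj = clip(-1.1653) = -1.1653
Step 4: Evaluate f.
f(-2.0701, -1.1653) = -22.6548


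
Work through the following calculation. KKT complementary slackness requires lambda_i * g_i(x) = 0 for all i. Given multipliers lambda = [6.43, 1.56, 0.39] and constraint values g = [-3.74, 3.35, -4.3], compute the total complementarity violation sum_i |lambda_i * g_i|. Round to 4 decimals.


KKT complementary slackness check:
lambda_1 * g_1 = 6.43 * -3.74 = -24.0482
lambda_2 * g_2 = 1.56 * 3.35 = 5.226
lambda_3 * g_3 = 0.39 * -4.3 = -1.677
Total violation = 24.0482 + 5.226 + 1.677 = 30.9512


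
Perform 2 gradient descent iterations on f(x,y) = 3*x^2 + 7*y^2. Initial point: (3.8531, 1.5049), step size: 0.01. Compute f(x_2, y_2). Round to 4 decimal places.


Gradient descent on f(x,y) = 3*x^2 + 7*y^2.
Starting point: (3.8531, 1.5049), alpha = 0.01
Step 1: grad_x = 2*3*3.8531 = 23.1186, grad_y = 2*7*1.5049 = 21.0686
  x_1 = 3.8531 - 0.01*23.1186 = 3.6219
  y_1 = 1.5049 - 0.01*21.0686 = 1.2942
Step 2: grad_x = 2*3*3.6219 = 21.7315, grad_y = 2*7*1.2942 = 18.119
  x_2 = 3.6219 - 0.01*21.7315 = 3.4046
  y_2 = 1.2942 - 0.01*18.119 = 1.113
f(3.4046, 1.113) = 3*3.4046^2 + 7*1.113^2 = 43.4456


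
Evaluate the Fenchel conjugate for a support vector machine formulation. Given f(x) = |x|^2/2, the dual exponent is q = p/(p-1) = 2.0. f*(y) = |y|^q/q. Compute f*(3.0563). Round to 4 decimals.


The conjugate exponent q satisfies 1/p + 1/q = 1.
p = 2, so q = 2/(2 - 1) = 2.0
|y|^q = 3.0563^2.0 = 9.341
f*(3.0563) = 9.341 / 2.0 = 4.6705


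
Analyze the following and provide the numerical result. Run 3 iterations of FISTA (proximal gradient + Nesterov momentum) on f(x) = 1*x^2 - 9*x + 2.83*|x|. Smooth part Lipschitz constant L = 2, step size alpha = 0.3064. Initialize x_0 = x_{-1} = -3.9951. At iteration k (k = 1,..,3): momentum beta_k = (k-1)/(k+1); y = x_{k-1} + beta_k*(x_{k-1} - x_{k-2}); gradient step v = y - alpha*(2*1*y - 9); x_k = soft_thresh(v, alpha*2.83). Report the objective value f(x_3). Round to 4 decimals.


FISTA on f(x) = 1*x^2 - 9*x + 2.83*|x|
L = 2, alpha = 0.3064
Iteration 1: beta = 0.0, y = -3.9951 + 0.0*(-3.9951 + 3.9951) = -3.9951
  grad(y) = -16.9902, v = y - alpha*grad = 1.2107
  prox(v) = soft_thresh(1.2107, 0.8671) = 0.3436
Iteration 2: beta = 0.3333, y = 0.3436 + 0.3333*(0.3436 + 3.9951) = 1.7898
  grad(y) = -5.4204, v = y - alpha*grad = 3.4506
  prox(v) = soft_thresh(3.4506, 0.8671) = 2.5835
Iteration 3: beta = 0.5, y = 2.5835 + 0.5*(2.5835 - 0.3436) = 3.7035
  grad(y) = -1.5931, v = y - alpha*grad = 4.1916
  prox(v) = soft_thresh(4.1916, 0.8671) = 3.3245
f(x_3) = 1*3.3245^2 - 9*3.3245 + 2.83*|3.3245| = -9.4599


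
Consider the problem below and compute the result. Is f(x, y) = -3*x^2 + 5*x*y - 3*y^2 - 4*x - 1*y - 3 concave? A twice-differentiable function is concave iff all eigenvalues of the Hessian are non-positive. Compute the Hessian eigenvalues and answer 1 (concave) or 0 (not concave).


The Hessian of f(x,y) = -3*x^2 + 5*x*y - 3*y^2 - 4*x - 1*y - 3 is:
H = [[-6, 5], [5, -6]]
Trace = -6 - 6 = -12
Determinant = -6*-6 - (5)^2 = 11
Discriminant = (-12)^2 - 4*11 = 100.0
Eigenvalues: lambda_1 = -11.0, lambda_2 = -1.0
The function is concave.

1


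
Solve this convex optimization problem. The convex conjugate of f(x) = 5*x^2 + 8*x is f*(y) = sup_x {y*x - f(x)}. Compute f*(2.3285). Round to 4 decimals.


f*(y) = sup_x {y*x - a*x^2 - b*x} = sup_x {(y-b)*x - a*x^2}
FOC: (y - b) - 2a*x = 0 => x* = (y - b)/(2a)
x* = (2.3285 - 8)/(2*5) = -0.5672
f*(2.3285) = (y-b)^2/(4a) = (2.3285 - 8)^2/(4*5)
= 32.1659/20 = 1.6083


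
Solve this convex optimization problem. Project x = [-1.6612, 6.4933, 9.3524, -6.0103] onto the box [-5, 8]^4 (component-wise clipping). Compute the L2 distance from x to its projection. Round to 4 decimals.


Project each component onto [-5, 8].
clip(-1.6612) = -1.6612, clip(6.4933) = 6.4933, clip(9.3524) = 8.0, clip(-6.0103) = -5.0
Projection = [-1.6612, 6.4933, 8.0, -5.0]
Squared diffs: [0.0, 0.0, 1.829, 1.0207]
Distance = sqrt(2.8497) = 1.6881


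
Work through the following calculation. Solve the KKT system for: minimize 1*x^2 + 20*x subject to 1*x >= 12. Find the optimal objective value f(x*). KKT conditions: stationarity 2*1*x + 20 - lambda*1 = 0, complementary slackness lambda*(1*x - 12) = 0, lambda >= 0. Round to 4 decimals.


Step 1: Try lambda = 0 (constraint inactive).
x_unc = -20/(2*1) = -10.0
Check: 1*-10.0 = -10.0 < 12 -- violated!
Step 2: Constraint must be active: 1*x = 12
x* = 12/1 = 12.0
lambda = (2*1*12.0 + 20)/1 = 44.0
Step 3: Compute optimal value.
f(x*) = 1*12.0^2 + 20*12.0 = 384.0


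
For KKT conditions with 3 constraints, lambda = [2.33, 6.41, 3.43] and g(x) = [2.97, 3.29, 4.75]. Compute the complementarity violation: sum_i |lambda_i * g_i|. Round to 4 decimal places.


KKT complementary slackness check:
lambda_1 * g_1 = 2.33 * 2.97 = 6.9201
lambda_2 * g_2 = 6.41 * 3.29 = 21.0889
lambda_3 * g_3 = 3.43 * 4.75 = 16.2925
Total violation = 6.9201 + 21.0889 + 16.2925 = 44.3015


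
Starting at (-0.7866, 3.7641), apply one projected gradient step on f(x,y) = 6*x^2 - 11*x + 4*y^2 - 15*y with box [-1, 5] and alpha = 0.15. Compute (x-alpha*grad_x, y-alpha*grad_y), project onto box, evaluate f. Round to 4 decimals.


Step 1: Compute gradient at (-0.7866, 3.7641).
grad_x = 2*6*-0.7866 - 11 = -20.4392
grad_y = 2*4*3.7641 - 15 = 15.1128
Step 2: Gradient step.
x_raw = -0.7866 - 0.15*-20.4392 = 2.2793
y_raw = 3.7641 - 0.15*15.1128 = 1.4972
Step 3: Project onto [-1, 5].
x_proj = clip(2.2793) = 2.2793
y_proj = clip(1.4972) = 1.4972
Step 4: Evaluate f.
f(2.2793, 1.4972) = -7.3929


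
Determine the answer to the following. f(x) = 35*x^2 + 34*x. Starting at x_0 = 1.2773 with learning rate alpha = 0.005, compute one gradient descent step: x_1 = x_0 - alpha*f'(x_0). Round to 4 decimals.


We compute the gradient at x_0 and apply the update.
f'(x) = 70*x + 34
f'(1.2773) = 70*1.2773 + 34 = 123.411
x_1 = 1.2773 - 0.005*123.411 = 0.6602


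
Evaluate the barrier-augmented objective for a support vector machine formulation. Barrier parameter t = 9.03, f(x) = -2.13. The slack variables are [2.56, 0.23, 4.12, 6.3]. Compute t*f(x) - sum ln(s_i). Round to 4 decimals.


Step 1: Compute log-barrier.
ln values: [0.94, -1.4697, 1.4159, 1.8405]
phi = -(0.94 - 1.4697 + 1.4159 + 1.8405) = -2.7267
Step 2: Compute augmented objective.
t*f(x) = 9.03*-2.13 = -19.2339
Total = -19.2339 - 2.7267 = -21.9606


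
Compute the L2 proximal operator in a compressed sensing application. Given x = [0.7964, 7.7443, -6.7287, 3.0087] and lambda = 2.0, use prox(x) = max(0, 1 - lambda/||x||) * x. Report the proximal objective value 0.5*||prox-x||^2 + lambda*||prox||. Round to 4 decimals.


Step 1: Compute ||x||.
||x|| = 10.7208
Step 2: Compute scaling factor.
scale = max(0, 1 - 2.0/10.7208) = 0.8134
Step 3: prox(x) = [0.6478, 6.2996, -5.4734, 2.4474]
||prox(x)|| = 8.7208
Step 4: Proximal objective.
0.5*||prox-x||^2 = 2.0
lambda*||prox|| = 17.4416
Total = 19.4417


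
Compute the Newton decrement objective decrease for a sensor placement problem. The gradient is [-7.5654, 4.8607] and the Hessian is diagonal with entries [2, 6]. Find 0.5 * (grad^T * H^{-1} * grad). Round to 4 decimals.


Step 1: H is diagonal, so H^(-1) * g = [-3.7827, 0.8101].
Step 2: g^T H^(-1) g = sum_i g_i^2 / H_ii
  = (-7.5654)^2/2 + (4.8607)^2/6
  = 28.6176 + 3.9377 = 32.5554
Step 3: Objective decrease = 0.5 * g^T H^(-1) g = 16.2777


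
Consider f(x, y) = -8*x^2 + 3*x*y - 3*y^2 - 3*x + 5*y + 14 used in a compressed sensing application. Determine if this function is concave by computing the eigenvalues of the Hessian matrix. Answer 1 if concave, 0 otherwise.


The Hessian of f(x,y) = -8*x^2 + 3*x*y - 3*y^2 - 3*x + 5*y + 14 is:
H = [[-16, 3], [3, -6]]
Trace = -16 - 6 = -22
Determinant = -16*-6 - (3)^2 = 87
Discriminant = (-22)^2 - 4*87 = 136.0
Eigenvalues: lambda_1 = -16.831, lambda_2 = -5.169
The function is concave.

1


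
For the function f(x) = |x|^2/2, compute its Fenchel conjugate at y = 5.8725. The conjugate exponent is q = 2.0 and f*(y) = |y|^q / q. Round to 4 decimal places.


The conjugate exponent q satisfies 1/p + 1/q = 1.
p = 2, so q = 2/(2 - 1) = 2.0
|y|^q = 5.8725^2.0 = 34.4863
f*(5.8725) = 34.4863 / 2.0 = 17.2431


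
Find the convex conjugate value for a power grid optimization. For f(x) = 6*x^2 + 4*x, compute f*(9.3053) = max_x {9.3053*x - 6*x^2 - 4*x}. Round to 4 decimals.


f*(y) = sup_x {y*x - a*x^2 - b*x} = sup_x {(y-b)*x - a*x^2}
FOC: (y - b) - 2a*x = 0 => x* = (y - b)/(2a)
x* = (9.3053 - 4)/(2*6) = 0.4421
f*(9.3053) = (y-b)^2/(4a) = (9.3053 - 4)^2/(4*6)
= 28.1462/24 = 1.1728


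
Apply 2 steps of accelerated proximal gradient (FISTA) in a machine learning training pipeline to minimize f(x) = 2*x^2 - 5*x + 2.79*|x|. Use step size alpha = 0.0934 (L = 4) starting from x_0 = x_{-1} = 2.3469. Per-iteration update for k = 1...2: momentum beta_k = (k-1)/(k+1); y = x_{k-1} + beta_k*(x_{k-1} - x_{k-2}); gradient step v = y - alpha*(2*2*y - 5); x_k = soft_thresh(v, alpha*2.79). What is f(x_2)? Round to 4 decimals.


FISTA on f(x) = 2*x^2 - 5*x + 2.79*|x|
L = 4, alpha = 0.0934
Iteration 1: beta = 0.0, y = 2.3469 + 0.0*(2.3469 - 2.3469) = 2.3469
  grad(y) = 4.3876, v = y - alpha*grad = 1.9371
  prox(v) = soft_thresh(1.9371, 0.2606) = 1.6765
Iteration 2: beta = 0.3333, y = 1.6765 + 0.3333*(1.6765 - 2.3469) = 1.453
  grad(y) = 0.8122, v = y - alpha*grad = 1.3772
  prox(v) = soft_thresh(1.3772, 0.2606) = 1.1166
f(x_2) = 2*1.1166^2 - 5*1.1166 + 2.79*|1.1166| = 0.0259


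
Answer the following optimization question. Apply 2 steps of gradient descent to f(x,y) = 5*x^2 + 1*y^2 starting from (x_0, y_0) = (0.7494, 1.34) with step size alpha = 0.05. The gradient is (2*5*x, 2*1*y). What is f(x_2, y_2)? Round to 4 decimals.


Gradient descent on f(x,y) = 5*x^2 + 1*y^2.
Starting point: (0.7494, 1.34), alpha = 0.05
Step 1: grad_x = 2*5*0.7494 = 7.494, grad_y = 2*1*1.34 = 2.68
  x_1 = 0.7494 - 0.05*7.494 = 0.3747
  y_1 = 1.34 - 0.05*2.68 = 1.206
Step 2: grad_x = 2*5*0.3747 = 3.747, grad_y = 2*1*1.206 = 2.412
  x_2 = 0.3747 - 0.05*3.747 = 0.1874
  y_2 = 1.206 - 0.05*2.412 = 1.0854
f(0.1874, 1.0854) = 5*0.1874^2 + 1*1.0854^2 = 1.3536


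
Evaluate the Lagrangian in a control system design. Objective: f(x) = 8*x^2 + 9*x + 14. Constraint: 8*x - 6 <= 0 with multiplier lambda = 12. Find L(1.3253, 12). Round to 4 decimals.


Step 1: Evaluate f(x).
f(1.3253) = 8*1.3253^2 + 9*1.3253 + 14 = 39.9791
Step 2: Evaluate g(x).
g(1.3253) = 8*1.3253 - 6 = 4.6024
Step 3: Compute Lagrangian.
L = 39.9791 + 12*4.6024 = 95.2079


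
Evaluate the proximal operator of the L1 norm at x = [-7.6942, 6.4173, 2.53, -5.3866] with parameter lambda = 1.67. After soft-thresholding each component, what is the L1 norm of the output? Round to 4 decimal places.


Soft-thresholding with lambda = 1.67:
prox(-7.6942) = sign(-7.6942)*max(|-7.6942| - 1.67, 0) = -6.0242
prox(6.4173) = sign(6.4173)*max(|6.4173| - 1.67, 0) = 4.7473
prox(2.53) = sign(2.53)*max(|2.53| - 1.67, 0) = 0.86
prox(-5.3866) = sign(-5.3866)*max(|-5.3866| - 1.67, 0) = -3.7166
prox(x) = [-6.0242, 4.7473, 0.86, -3.7166]
||prox(x)||_1 = 6.0242 + 4.7473 + 0.86 + 3.7166 = 15.3481


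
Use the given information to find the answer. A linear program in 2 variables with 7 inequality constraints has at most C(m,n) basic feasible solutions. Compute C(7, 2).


Each vertex corresponds to some choice of n active constraints out of m, so the number of vertices is at most C(m, n) = m! / (n!(m-n)!).
m = 7, n = 2
Numerator: 7 * 6
Denominator: 2! = 2
C(7, 2) = 21


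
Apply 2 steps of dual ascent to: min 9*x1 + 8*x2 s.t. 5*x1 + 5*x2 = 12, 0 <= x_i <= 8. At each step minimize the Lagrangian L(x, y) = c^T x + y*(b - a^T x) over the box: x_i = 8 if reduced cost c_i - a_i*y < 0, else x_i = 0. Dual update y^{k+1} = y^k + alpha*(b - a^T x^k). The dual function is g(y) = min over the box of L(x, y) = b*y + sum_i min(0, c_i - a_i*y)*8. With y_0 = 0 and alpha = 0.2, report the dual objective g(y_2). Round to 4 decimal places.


Dual ascent for LP: min 9*x1 + 8*x2, 5*x1 + 5*x2 = 12, 0 <= x_i <= 8
Step 1: y^k = 0.0, reduced costs: (9.0, 8.0)
  x^k = (0.0, 0.0), subgradient = b - a^T x = 12.0
  y^{k+1} = 0.0 + 0.2*12.0 = 2.4
Step 2: y^k = 2.4, reduced costs: (-3.0, -4.0)
  x^k = (8.0, 8.0), subgradient = b - a^T x = -68.0
  y^{k+1} = 2.4 + 0.2*-68.0 = -11.2
Dual objective at y_2 = -11.2: reduced costs (65.0, 64.0), box minimizer x = (0.0, 0.0)
g(y_2) = b*y + (c1 - a1*y)*x1 + (c2 - a2*y)*x2 = 12*(-11.2) + 65.0*0.0 + 64.0*0.0 = -134.4 + 0.0 + 0.0 = -134.4


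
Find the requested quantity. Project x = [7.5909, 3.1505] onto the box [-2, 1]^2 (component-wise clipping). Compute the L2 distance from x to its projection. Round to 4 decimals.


Project each component onto [-2, 1].
clip(7.5909) = 1.0, clip(3.1505) = 1.0
Projection = [1.0, 1.0]
Squared diffs: [43.44, 4.6247]
Distance = sqrt(48.0647) = 6.9329


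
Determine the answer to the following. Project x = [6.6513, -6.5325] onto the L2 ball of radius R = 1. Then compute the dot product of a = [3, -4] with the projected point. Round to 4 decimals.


Step 1: Compute ||x|| (intermediates to 6 decimals).
||x|| = sqrt(6.6513^2 + (-6.5325)^2) = 9.322733
Step 2: Project.
Since ||x|| > R, scale = R/||x|| = 1/9.322733 = 0.107265, proj(x) = scale * x
proj(x) = [0.713452, -0.700709]
Step 3: Dot product.
a^T * proj(x) = 3*0.713452 - 4*(-0.700709) = 4.9432


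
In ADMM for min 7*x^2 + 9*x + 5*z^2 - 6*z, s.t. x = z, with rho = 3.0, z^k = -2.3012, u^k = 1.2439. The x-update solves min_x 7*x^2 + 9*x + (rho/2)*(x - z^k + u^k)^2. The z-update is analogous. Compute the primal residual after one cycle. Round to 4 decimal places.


ADMM iteration with rho = 3.0, z^k = -2.3012, u^k = 1.2439
Step 1: x-update.
Minimize 7*x^2 + 9*x + (3.0/2)*(x + 2.3012 + 1.2439)^2
FOC: (2*7 + 3.0)*x = -9 + 3.0*(-2.3012 - 1.2439)
x^{k+1} = -1.155
Step 2: z-update.
Minimize 5*z^2 - 6*z + (3.0/2)*(-1.155 - z + 1.2439)^2
FOC: (2*5 + 3.0)*z = 6 + 3.0*(-1.155 + 1.2439)
z^{k+1} = 0.482
Step 3: u-update.
u^{k+1} = 1.2439 - 1.155 - 0.482 = -0.3932
Step 4: Primal residual = |-1.155 - 0.482| = 1.6371


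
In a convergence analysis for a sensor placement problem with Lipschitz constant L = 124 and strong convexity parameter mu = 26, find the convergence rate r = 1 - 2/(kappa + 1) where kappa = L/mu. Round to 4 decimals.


Step 1: Compute the condition number.
kappa = L/mu = 124/26 = 4.7692
Step 2: Compute the convergence rate.
r = 1 - 2/(kappa + 1) = 1 - 2*mu/(L + mu) = (L - mu)/(L + mu) = 98/150 = 0.6533


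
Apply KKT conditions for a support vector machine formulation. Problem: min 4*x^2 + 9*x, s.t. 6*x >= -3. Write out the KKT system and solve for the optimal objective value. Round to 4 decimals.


Step 1: Try lambda = 0 (constraint inactive).
x_unc = -9/(2*4) = -1.125
Check: 6*-1.125 = -6.75 < -3 -- violated!
Step 2: Constraint must be active: 6*x = -3
x* = -3/6 = -0.5
lambda = (2*4*(-0.5) + 9)/6 = 0.8333
Step 3: Compute optimal value.
f(x*) = 4*(-0.5)^2 + 9*(-0.5) = -3.5


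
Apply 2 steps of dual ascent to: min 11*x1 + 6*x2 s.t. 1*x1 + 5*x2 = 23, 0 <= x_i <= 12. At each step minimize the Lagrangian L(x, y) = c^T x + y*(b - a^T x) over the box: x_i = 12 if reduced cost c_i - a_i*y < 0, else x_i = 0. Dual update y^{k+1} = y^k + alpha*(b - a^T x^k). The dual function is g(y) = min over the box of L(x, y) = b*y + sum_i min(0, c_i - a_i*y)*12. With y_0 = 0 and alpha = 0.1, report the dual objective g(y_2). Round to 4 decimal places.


Dual ascent for LP: min 11*x1 + 6*x2, 1*x1 + 5*x2 = 23, 0 <= x_i <= 12
Step 1: y^k = 0.0, reduced costs: (11.0, 6.0)
  x^k = (0.0, 0.0), subgradient = b - a^T x = 23.0
  y^{k+1} = 0.0 + 0.1*23.0 = 2.3
Step 2: y^k = 2.3, reduced costs: (8.7, -5.5)
  x^k = (0.0, 12.0), subgradient = b - a^T x = -37.0
  y^{k+1} = 2.3 + 0.1*-37.0 = -1.4
Dual objective at y_2 = -1.4: reduced costs (12.4, 13.0), box minimizer x = (0.0, 0.0)
g(y_2) = b*y + (c1 - a1*y)*x1 + (c2 - a2*y)*x2 = 23*(-1.4) + 12.4*0.0 + 13.0*0.0 = -32.2 + 0.0 + 0.0 = -32.2


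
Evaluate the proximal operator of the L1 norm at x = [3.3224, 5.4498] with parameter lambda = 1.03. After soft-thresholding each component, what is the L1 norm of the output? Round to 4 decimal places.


Soft-thresholding with lambda = 1.03:
prox(3.3224) = sign(3.3224)*max(|3.3224| - 1.03, 0) = 2.2924
prox(5.4498) = sign(5.4498)*max(|5.4498| - 1.03, 0) = 4.4198
prox(x) = [2.2924, 4.4198]
||prox(x)||_1 = 2.2924 + 4.4198 = 6.7122


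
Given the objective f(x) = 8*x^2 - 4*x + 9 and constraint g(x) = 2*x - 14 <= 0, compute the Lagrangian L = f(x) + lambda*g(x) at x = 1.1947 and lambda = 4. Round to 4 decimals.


Step 1: Evaluate f(x).
f(1.1947) = 8*1.1947^2 - 4*1.1947 + 9 = 15.6397
Step 2: Evaluate g(x).
g(1.1947) = 2*1.1947 - 14 = -11.6106
Step 3: Compute Lagrangian.
L = 15.6397 + 4*-11.6106 = -30.8027


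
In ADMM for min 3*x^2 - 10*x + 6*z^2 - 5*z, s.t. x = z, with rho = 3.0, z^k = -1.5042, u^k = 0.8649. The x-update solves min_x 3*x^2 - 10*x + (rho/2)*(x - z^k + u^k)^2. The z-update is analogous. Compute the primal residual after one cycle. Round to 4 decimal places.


ADMM iteration with rho = 3.0, z^k = -1.5042, u^k = 0.8649
Step 1: x-update.
Minimize 3*x^2 - 10*x + (3.0/2)*(x + 1.5042 + 0.8649)^2
FOC: (2*3 + 3.0)*x = 10 + 3.0*(-1.5042 - 0.8649)
x^{k+1} = 0.3214
Step 2: z-update.
Minimize 6*z^2 - 5*z + (3.0/2)*(0.3214 - z + 0.8649)^2
FOC: (2*6 + 3.0)*z = 5 + 3.0*(0.3214 + 0.8649)
z^{k+1} = 0.5706
Step 3: u-update.
u^{k+1} = 0.8649 + 0.3214 - 0.5706 = 0.6157
Step 4: Primal residual = |0.3214 - 0.5706| = 0.2492


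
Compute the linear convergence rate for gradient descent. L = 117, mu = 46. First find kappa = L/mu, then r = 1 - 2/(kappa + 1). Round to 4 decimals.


Step 1: Compute the condition number.
kappa = L/mu = 117/46 = 2.5435
Step 2: Compute the convergence rate.
r = 1 - 2/(kappa + 1) = 1 - 2*mu/(L + mu) = (L - mu)/(L + mu) = 71/163 = 0.4356


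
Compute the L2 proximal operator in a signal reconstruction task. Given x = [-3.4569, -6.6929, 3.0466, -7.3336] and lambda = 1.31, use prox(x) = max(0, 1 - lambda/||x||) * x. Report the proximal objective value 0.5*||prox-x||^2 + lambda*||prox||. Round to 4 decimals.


Step 1: Compute ||x||.
||x|| = 10.9457
Step 2: Compute scaling factor.
scale = max(0, 1 - 1.31/10.9457) = 0.8803
Step 3: prox(x) = [-3.0432, -5.8919, 2.682, -6.4559]
||prox(x)|| = 9.6357
Step 4: Proximal objective.
0.5*||prox-x||^2 = 0.8581
lambda*||prox|| = 12.6228
Total = 13.4808


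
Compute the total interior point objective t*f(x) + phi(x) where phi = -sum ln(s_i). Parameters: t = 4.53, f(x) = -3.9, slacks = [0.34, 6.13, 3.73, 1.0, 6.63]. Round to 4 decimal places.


Step 1: Compute log-barrier.
ln values: [-1.0788, 1.8132, 1.3164, 0.0, 1.8916]
phi = -(-1.0788 + 1.8132 + 1.3164 + 0.0 + 1.8916) = -3.9424
Step 2: Compute augmented objective.
t*f(x) = 4.53*-3.9 = -17.667
Total = -17.667 - 3.9424 = -21.6094


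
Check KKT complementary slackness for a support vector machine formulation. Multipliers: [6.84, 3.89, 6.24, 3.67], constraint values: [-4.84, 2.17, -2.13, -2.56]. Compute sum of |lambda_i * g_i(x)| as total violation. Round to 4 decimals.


KKT complementary slackness check:
lambda_1 * g_1 = 6.84 * -4.84 = -33.1056
lambda_2 * g_2 = 3.89 * 2.17 = 8.4413
lambda_3 * g_3 = 6.24 * -2.13 = -13.2912
lambda_4 * g_4 = 3.67 * -2.56 = -9.3952
Total violation = 33.1056 + 8.4413 + 13.2912 + 9.3952 = 64.2333


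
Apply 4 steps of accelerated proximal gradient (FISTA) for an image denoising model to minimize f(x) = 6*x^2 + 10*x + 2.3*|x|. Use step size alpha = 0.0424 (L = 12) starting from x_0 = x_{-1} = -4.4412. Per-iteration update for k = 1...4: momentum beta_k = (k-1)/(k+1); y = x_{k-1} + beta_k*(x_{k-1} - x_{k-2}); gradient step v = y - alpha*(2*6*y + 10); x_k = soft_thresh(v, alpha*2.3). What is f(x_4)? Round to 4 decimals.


FISTA on f(x) = 6*x^2 + 10*x + 2.3*|x|
L = 12, alpha = 0.0424
Iteration 1: beta = 0.0, y = -4.4412 + 0.0*(-4.4412 + 4.4412) = -4.4412
  grad(y) = -43.2944, v = y - alpha*grad = -2.6055
  prox(v) = soft_thresh(-2.6055, 0.0975) = -2.508
Iteration 2: beta = 0.3333, y = -2.508 + 0.3333*(-2.508 + 4.4412) = -1.8636
  grad(y) = -12.3632, v = y - alpha*grad = -1.3394
  prox(v) = soft_thresh(-1.3394, 0.0975) = -1.2419
Iteration 3: beta = 0.5, y = -1.2419 + 0.5*(-1.2419 + 2.508) = -0.6088
  grad(y) = 2.6942, v = y - alpha*grad = -0.7231
  prox(v) = soft_thresh(-0.7231, 0.0975) = -0.6255
Iteration 4: beta = 0.6, y = -0.6255 + 0.6*(-0.6255 + 1.2419) = -0.2557
  grad(y) = 6.9313, v = y - alpha*grad = -0.5496
  prox(v) = soft_thresh(-0.5496, 0.0975) = -0.4521
f(x_4) = 6*(-0.4521)^2 + 10*(-0.4521) + 2.3*|-0.4521| = -2.2548


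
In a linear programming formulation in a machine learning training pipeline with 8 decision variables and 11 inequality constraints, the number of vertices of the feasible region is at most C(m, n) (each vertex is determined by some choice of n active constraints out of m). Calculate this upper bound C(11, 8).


Each vertex corresponds to some choice of n active constraints out of m, so the number of vertices is at most C(m, n) = m! / (n!(m-n)!).
m = 11, n = 8
Numerator: 11 * 10 * 9 * 8 * 7 * 6 * 5 * 4
Denominator: 8! = 40320
C(11, 8) = 165


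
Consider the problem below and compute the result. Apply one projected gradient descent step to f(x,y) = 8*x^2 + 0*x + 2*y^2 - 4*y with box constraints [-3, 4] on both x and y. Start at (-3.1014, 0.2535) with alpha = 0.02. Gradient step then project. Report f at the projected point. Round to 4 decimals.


Step 1: Compute gradient at (-3.1014, 0.2535).
grad_x = 2*8*-3.1014 + 0 = -49.6224
grad_y = 2*2*0.2535 - 4 = -2.986
Step 2: Gradient step.
x_raw = -3.1014 - 0.02*-49.6224 = -2.109
y_raw = 0.2535 - 0.02*-2.986 = 0.3132
Step 3: Project onto [-3, 4].
x_proj = clip(-2.109) = -2.109
y_proj = clip(0.3132) = 0.3132
Step 4: Evaluate f.
f(-2.109, 0.3132) = 34.5248


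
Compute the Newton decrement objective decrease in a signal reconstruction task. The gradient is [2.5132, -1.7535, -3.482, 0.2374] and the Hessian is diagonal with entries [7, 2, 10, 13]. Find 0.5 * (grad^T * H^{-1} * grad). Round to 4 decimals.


Step 1: H is diagonal, so H^(-1) * g = [0.359, -0.8768, -0.3482, 0.0183].
Step 2: g^T H^(-1) g = sum_i g_i^2 / H_ii
  = (2.5132)^2/7 + (-1.7535)^2/2 + (-3.482)^2/10 + (0.2374)^2/13
  = 0.9023 + 1.5374 + 1.2124 + 0.0043 = 3.6565
Step 3: Objective decrease = 0.5 * g^T H^(-1) g = 1.8282


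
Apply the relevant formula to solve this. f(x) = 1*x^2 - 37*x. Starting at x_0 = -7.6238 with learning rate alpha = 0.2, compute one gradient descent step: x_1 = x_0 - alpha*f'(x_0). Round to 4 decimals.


We compute the gradient at x_0 and apply the update.
f'(x) = 2*x - 37
f'(-7.6238) = 2*-7.6238 - 37 = -52.2476
x_1 = -7.6238 - 0.2*-52.2476 = 2.8257


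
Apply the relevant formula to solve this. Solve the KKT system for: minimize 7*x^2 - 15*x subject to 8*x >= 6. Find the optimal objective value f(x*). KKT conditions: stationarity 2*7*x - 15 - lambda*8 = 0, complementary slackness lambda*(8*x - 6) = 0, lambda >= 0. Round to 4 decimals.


Step 1: Try lambda = 0 (constraint inactive).
Stationarity: 2*7*x - 15 = 0
x* = 15/(2*7) = 15/14 = 1.0714 (rounded; the exact value 15/14 is used below)
Check constraint: 8*1.0714 = 8.5712 >= 6 -- satisfied.
Step 2: Compute optimal value.
f(x*) = 7*(15/14)^2 - 15*(15/14) = -8.0357


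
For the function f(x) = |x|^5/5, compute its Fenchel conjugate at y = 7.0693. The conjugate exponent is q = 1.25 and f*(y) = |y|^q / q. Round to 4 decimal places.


The conjugate exponent q satisfies 1/p + 1/q = 1.
p = 5, so q = 5/(5 - 1) = 1.25
|y|^q = 7.0693^1.25 = 11.5271
f*(7.0693) = 11.5271 / 1.25 = 9.2217


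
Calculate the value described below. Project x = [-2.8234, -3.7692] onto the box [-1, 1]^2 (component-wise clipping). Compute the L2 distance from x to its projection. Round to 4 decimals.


Project each component onto [-1, 1].
clip(-2.8234) = -1.0, clip(-3.7692) = -1.0
Projection = [-1.0, -1.0]
Squared diffs: [3.3248, 7.6685]
Distance = sqrt(10.9933) = 3.3156


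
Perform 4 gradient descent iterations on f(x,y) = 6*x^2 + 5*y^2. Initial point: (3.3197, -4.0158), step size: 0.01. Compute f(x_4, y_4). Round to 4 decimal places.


Gradient descent on f(x,y) = 6*x^2 + 5*y^2.
Starting point: (3.3197, -4.0158), alpha = 0.01
Step 1: grad_x = 2*6*3.3197 = 39.8364, grad_y = 2*5*-4.0158 = -40.158
  x_1 = 3.3197 - 0.01*39.8364 = 2.9213
  y_1 = -4.0158 - 0.01*-40.158 = -3.6142
Step 2: grad_x = 2*6*2.9213 = 35.056, grad_y = 2*5*-3.6142 = -36.1422
  x_2 = 2.9213 - 0.01*35.056 = 2.5708
  y_2 = -3.6142 - 0.01*-36.1422 = -3.2528
Step 3: grad_x = 2*6*2.5708 = 30.8493, grad_y = 2*5*-3.2528 = -32.528
  x_3 = 2.5708 - 0.01*30.8493 = 2.2623
  y_3 = -3.2528 - 0.01*-32.528 = -2.9275
Step 4: grad_x = 2*6*2.2623 = 27.1474, grad_y = 2*5*-2.9275 = -29.2752
  x_4 = 2.2623 - 0.01*27.1474 = 1.9908
  y_4 = -2.9275 - 0.01*-29.2752 = -2.6348
f(1.9908, -2.6348) = 6*1.9908^2 + 5*(-2.6348)^2 = 58.4899


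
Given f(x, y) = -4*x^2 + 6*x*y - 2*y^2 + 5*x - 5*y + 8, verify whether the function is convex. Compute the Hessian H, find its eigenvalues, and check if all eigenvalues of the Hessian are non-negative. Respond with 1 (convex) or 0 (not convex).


The Hessian of f(x,y) = -4*x^2 + 6*x*y - 2*y^2 + 5*x - 5*y + 8 is:
H = [[-8, 6], [6, -4]]
Trace = -8 - 4 = -12
Determinant = -8*-4 - (6)^2 = -4
Discriminant = (-12)^2 - 4*-4 = 160.0
Eigenvalues: lambda_1 = -12.3246, lambda_2 = 0.3246
The function is not convex.

0


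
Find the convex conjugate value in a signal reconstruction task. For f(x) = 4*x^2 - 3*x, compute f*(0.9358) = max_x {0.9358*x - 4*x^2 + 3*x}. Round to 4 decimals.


f*(y) = sup_x {y*x - a*x^2 - b*x} = sup_x {(y-b)*x - a*x^2}
FOC: (y - b) - 2a*x = 0 => x* = (y - b)/(2a)
x* = (0.9358 + 3)/(2*4) = 0.492
f*(0.9358) = (y-b)^2/(4a) = (0.9358 + 3)^2/(4*4)
= 15.4905/16 = 0.9682


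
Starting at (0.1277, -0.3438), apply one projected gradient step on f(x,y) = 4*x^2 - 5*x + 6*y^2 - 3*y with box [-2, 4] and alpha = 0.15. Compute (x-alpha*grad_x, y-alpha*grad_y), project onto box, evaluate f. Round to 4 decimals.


Step 1: Compute gradient at (0.1277, -0.3438).
grad_x = 2*4*0.1277 - 5 = -3.9784
grad_y = 2*6*-0.3438 - 3 = -7.1256
Step 2: Gradient step.
x_raw = 0.1277 - 0.15*-3.9784 = 0.7245
y_raw = -0.3438 - 0.15*-7.1256 = 0.725
Step 3: Project onto [-2, 4].
x_proj = clip(0.7245) = 0.7245
y_proj = clip(0.725) = 0.725
Step 4: Evaluate f.
f(0.7245, 0.725) = -0.544


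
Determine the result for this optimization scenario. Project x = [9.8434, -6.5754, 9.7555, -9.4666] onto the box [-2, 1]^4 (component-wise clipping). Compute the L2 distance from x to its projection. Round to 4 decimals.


Project each component onto [-2, 1].
clip(9.8434) = 1.0, clip(-6.5754) = -2.0, clip(9.7555) = 1.0, clip(-9.4666) = -2.0
Projection = [1.0, -2.0, 1.0, -2.0]
Squared diffs: [78.2057, 20.9343, 76.6588, 55.7501]
Distance = sqrt(231.5489) = 15.2167


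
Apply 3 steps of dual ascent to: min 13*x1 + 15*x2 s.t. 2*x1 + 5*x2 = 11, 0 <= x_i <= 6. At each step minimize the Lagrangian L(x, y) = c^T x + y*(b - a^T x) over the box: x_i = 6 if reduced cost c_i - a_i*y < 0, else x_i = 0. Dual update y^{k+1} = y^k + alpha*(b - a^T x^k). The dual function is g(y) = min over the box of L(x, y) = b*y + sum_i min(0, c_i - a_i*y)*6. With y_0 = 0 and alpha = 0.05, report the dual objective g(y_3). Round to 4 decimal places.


Dual ascent for LP: min 13*x1 + 15*x2, 2*x1 + 5*x2 = 11, 0 <= x_i <= 6
Step 1: y^k = 0.0, reduced costs: (13.0, 15.0)
  x^k = (0.0, 0.0), subgradient = b - a^T x = 11.0
  y^{k+1} = 0.0 + 0.05*11.0 = 0.55
Step 2: y^k = 0.55, reduced costs: (11.9, 12.25)
  x^k = (0.0, 0.0), subgradient = b - a^T x = 11.0
  y^{k+1} = 0.55 + 0.05*11.0 = 1.1
Step 3: y^k = 1.1, reduced costs: (10.8, 9.5)
  x^k = (0.0, 0.0), subgradient = b - a^T x = 11.0
  y^{k+1} = 1.1 + 0.05*11.0 = 1.65
Dual objective at y_3 = 1.65: reduced costs (9.7, 6.75), box minimizer x = (0.0, 0.0)
g(y_3) = b*y + (c1 - a1*y)*x1 + (c2 - a2*y)*x2 = 11*1.65 + 9.7*0.0 + 6.75*0.0 = 18.15 + 0.0 + 0.0 = 18.15


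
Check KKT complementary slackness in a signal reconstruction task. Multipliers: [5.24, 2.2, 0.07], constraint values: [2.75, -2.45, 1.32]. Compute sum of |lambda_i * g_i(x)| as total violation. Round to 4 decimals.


KKT complementary slackness check:
lambda_1 * g_1 = 5.24 * 2.75 = 14.41
lambda_2 * g_2 = 2.2 * -2.45 = -5.39
lambda_3 * g_3 = 0.07 * 1.32 = 0.0924
Total violation = 14.41 + 5.39 + 0.0924 = 19.8924


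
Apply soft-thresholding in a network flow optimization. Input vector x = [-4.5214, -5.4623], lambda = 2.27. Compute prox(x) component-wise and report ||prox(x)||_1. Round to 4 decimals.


Soft-thresholding with lambda = 2.27:
prox(-4.5214) = sign(-4.5214)*max(|-4.5214| - 2.27, 0) = -2.2514
prox(-5.4623) = sign(-5.4623)*max(|-5.4623| - 2.27, 0) = -3.1923
prox(x) = [-2.2514, -3.1923]
||prox(x)||_1 = 2.2514 + 3.1923 = 5.4437


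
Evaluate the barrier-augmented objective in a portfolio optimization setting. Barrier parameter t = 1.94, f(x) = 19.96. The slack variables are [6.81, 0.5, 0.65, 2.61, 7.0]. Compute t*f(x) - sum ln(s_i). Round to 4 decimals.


Step 1: Compute log-barrier.
ln values: [1.9184, -0.6931, -0.4308, 0.9594, 1.9459]
phi = -(1.9184 - 0.6931 - 0.4308 + 0.9594 + 1.9459) = -3.6997
Step 2: Compute augmented objective.
t*f(x) = 1.94*19.96 = 38.7224
Total = 38.7224 - 3.6997 = 35.0227


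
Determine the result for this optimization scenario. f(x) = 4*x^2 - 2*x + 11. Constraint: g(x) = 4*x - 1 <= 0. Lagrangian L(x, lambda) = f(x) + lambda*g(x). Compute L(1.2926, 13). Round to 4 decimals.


Step 1: Evaluate f(x).
f(1.2926) = 4*1.2926^2 - 2*1.2926 + 11 = 15.0981
Step 2: Evaluate g(x).
g(1.2926) = 4*1.2926 - 1 = 4.1704
Step 3: Compute Lagrangian.
L = 15.0981 + 13*4.1704 = 69.3133


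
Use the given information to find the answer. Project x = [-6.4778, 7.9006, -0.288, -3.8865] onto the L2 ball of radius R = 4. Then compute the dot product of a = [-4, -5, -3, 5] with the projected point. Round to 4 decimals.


Step 1: Compute ||x|| (intermediates to 6 decimals).
||x|| = sqrt((-6.4778)^2 + 7.9006^2 + (-0.288)^2 + (-3.8865)^2) = 10.93477
Step 2: Project.
Since ||x|| > R, scale = R/||x|| = 4/10.93477 = 0.365806, proj(x) = scale * x
proj(x) = [-2.369618, 2.890087, -0.105352, -1.421705]
Step 3: Dot product.
a^T * proj(x) = -4*(-2.369618) - 5*2.890087 - 3*(-0.105352) + 5*(-1.421705) = -11.7644


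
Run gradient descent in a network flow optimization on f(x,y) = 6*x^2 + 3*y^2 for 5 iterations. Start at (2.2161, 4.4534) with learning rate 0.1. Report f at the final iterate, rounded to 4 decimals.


Gradient descent on f(x,y) = 6*x^2 + 3*y^2.
Starting point: (2.2161, 4.4534), alpha = 0.1
Step 1: grad_x = 2*6*2.2161 = 26.5932, grad_y = 2*3*4.4534 = 26.7204
  x_1 = 2.2161 - 0.1*26.5932 = -0.4432
  y_1 = 4.4534 - 0.1*26.7204 = 1.7814
Step 2: grad_x = 2*6*-0.4432 = -5.3186, grad_y = 2*3*1.7814 = 10.6882
  x_2 = -0.4432 - 0.1*-5.3186 = 0.0886
  y_2 = 1.7814 - 0.1*10.6882 = 0.7125
Step 3: grad_x = 2*6*0.0886 = 1.0637, grad_y = 2*3*0.7125 = 4.2753
  x_3 = 0.0886 - 0.1*1.0637 = -0.0177
  y_3 = 0.7125 - 0.1*4.2753 = 0.285
Step 4: grad_x = 2*6*-0.0177 = -0.2127, grad_y = 2*3*0.285 = 1.7101
  x_4 = -0.0177 - 0.1*-0.2127 = 0.0035
  y_4 = 0.285 - 0.1*1.7101 = 0.114
Step 5: grad_x = 2*6*0.0035 = 0.0425, grad_y = 2*3*0.114 = 0.684
  x_5 = 0.0035 - 0.1*0.0425 = -0.0007
  y_5 = 0.114 - 0.1*0.684 = 0.0456
f(-0.0007, 0.0456) = 6*(-0.0007)^2 + 3*0.0456^2 = 0.0062
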